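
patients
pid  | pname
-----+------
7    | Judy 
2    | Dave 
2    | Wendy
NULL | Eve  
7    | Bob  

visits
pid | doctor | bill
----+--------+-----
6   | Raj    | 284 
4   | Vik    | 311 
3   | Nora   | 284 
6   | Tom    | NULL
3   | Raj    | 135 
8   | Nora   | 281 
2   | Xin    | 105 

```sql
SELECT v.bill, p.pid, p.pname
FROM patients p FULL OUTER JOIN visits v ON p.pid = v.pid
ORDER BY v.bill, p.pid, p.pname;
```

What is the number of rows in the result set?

11

FULL OUTER JOIN keeps every row from both sides; unmatched rows get NULL for the other side's columns.
Matching on p.pid = v.pid. A NULL in a compared column never satisfies the condition.
Matched pairs: 2; unmatched p rows kept: 3; unmatched v rows kept: 6.
Total: 2 matched + 9 padded = 11 rows.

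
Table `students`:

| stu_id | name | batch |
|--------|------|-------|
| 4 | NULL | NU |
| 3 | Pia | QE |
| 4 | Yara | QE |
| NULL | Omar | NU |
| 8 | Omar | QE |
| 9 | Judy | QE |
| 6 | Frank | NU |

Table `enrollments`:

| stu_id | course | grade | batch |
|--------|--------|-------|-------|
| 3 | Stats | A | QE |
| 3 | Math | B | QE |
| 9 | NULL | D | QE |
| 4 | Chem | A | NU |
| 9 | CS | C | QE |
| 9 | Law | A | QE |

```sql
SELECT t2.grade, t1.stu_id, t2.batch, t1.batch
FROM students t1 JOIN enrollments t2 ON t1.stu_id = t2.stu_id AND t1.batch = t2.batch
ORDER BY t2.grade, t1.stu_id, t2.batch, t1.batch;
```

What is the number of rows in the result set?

6

INNER JOIN keeps only pairs where the ON condition holds.
Matching on t1.stu_id = t2.stu_id AND t1.batch = t2.batch. A NULL in a compared column never satisfies the condition.
- t1 (stu_id=4, batch=NU) pairs with 1 row(s) of t2.
- t1 (stu_id=3, batch=QE) pairs with 2 row(s) of t2.
- t1 (stu_id=4, batch=QE) has no partner → excluded.
- t1 (stu_id=NULL, batch=NU) has no partner → excluded.
- t1 (stu_id=8, batch=QE) has no partner → excluded.
- t1 (stu_id=9, batch=QE) pairs with 3 row(s) of t2.
- t1 (stu_id=6, batch=NU) has no partner → excluded.
Total: 6 rows.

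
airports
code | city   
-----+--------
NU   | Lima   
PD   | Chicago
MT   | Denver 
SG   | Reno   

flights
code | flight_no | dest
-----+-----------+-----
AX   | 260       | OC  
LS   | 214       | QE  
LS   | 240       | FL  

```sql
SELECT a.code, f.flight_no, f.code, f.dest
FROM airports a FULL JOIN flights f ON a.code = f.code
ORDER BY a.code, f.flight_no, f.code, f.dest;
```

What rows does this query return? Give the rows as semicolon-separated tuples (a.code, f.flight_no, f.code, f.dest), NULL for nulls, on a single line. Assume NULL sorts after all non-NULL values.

(MT, NULL, NULL, NULL); (NU, NULL, NULL, NULL); (PD, NULL, NULL, NULL); (SG, NULL, NULL, NULL); (NULL, 214, LS, QE); (NULL, 240, LS, FL); (NULL, 260, AX, OC)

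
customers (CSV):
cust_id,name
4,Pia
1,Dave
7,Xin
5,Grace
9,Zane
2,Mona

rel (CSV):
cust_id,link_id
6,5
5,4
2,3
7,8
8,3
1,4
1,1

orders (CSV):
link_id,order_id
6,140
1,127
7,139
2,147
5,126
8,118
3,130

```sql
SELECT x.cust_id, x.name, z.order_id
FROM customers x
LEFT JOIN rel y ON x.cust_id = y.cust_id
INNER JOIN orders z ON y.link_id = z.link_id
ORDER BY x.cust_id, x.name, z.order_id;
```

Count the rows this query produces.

3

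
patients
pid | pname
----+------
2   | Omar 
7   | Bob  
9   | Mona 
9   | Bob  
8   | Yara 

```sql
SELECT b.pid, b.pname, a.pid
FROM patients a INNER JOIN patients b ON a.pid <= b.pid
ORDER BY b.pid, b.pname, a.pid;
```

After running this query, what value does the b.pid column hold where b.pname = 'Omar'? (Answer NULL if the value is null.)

2

INNER JOIN keeps only pairs where the ON condition holds.
Matching on a.pid <= b.pid.
Matched pairs: 16.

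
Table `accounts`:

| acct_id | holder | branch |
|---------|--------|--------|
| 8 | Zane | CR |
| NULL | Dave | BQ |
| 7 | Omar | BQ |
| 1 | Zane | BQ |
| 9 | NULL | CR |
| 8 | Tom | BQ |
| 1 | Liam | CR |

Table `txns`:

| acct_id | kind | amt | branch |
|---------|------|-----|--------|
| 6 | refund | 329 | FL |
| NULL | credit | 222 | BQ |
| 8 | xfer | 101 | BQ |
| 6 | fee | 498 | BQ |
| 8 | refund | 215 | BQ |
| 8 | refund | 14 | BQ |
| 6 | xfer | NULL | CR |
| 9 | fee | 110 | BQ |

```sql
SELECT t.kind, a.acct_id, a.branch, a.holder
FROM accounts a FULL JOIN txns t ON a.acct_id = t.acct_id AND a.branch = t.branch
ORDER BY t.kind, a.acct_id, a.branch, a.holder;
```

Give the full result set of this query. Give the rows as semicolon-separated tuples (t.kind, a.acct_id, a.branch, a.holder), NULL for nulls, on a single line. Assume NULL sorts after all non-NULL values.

(credit, NULL, NULL, NULL); (fee, NULL, NULL, NULL); (fee, NULL, NULL, NULL); (refund, 8, BQ, Tom); (refund, 8, BQ, Tom); (refund, NULL, NULL, NULL); (xfer, 8, BQ, Tom); (xfer, NULL, NULL, NULL); (NULL, 1, BQ, Zane); (NULL, 1, CR, Liam); (NULL, 7, BQ, Omar); (NULL, 8, CR, Zane); (NULL, 9, CR, NULL); (NULL, NULL, BQ, Dave)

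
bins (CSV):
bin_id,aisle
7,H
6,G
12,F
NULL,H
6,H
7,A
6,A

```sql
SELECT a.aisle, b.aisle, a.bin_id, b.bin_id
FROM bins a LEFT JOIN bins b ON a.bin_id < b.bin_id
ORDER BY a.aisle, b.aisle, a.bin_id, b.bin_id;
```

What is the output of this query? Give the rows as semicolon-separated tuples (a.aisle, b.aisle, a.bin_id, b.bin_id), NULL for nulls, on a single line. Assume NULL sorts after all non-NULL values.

(A, A, 6, 7); (A, F, 6, 12); (A, F, 7, 12); (A, H, 6, 7); (F, NULL, 12, NULL); (G, A, 6, 7); (G, F, 6, 12); (G, H, 6, 7); (H, A, 6, 7); (H, F, 6, 12); (H, F, 7, 12); (H, H, 6, 7); (H, NULL, NULL, NULL)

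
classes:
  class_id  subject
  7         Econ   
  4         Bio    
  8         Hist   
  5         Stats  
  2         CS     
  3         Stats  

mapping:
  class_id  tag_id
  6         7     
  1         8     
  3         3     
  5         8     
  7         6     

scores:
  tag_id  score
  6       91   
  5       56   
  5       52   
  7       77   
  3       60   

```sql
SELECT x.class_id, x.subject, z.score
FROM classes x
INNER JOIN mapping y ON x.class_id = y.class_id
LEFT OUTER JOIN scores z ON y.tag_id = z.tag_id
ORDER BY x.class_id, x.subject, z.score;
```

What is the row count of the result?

3

Evaluate left to right. First `classes x INNER JOIN mapping y` on class_id: 3 row(s).
Then LEFT JOIN `scores z` on tag_id: each of those 3 rows is kept; rows whose y.tag_id has no match in z get NULL for z's columns.
Result: 3 row(s).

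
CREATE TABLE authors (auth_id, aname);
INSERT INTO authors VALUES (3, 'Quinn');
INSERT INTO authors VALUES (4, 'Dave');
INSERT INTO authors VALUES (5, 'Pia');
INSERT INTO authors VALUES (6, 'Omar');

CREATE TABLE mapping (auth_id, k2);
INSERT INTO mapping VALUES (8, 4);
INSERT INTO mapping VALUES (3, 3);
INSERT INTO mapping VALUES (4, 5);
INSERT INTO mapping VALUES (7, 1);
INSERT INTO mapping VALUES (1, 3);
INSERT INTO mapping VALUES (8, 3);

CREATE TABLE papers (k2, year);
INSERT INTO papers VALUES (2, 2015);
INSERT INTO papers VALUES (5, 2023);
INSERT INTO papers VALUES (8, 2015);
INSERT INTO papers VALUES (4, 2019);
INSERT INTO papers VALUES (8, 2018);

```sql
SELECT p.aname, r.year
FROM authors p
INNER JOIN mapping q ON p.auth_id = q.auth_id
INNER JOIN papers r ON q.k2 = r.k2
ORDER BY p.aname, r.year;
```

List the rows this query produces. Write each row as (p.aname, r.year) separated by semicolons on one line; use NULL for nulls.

(Dave, 2023)

Step 1 — p INNER JOIN q on auth_id → 2 row(s).
Then INNER JOIN `papers r` on k2: keep only rows whose q.k2 appears in r.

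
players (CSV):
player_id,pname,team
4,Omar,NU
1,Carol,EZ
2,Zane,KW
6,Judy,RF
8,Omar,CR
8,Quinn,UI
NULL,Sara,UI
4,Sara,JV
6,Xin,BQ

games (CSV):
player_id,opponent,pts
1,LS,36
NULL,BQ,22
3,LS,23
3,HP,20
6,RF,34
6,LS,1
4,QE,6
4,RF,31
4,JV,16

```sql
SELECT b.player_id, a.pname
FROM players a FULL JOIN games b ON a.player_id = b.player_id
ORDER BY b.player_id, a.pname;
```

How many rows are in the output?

18

FULL OUTER JOIN keeps every row from both sides; unmatched rows get NULL for the other side's columns.
Matching on a.player_id = b.player_id. A NULL in a compared column never satisfies the condition.
Matched pairs: 11; unmatched a rows kept: 4; unmatched b rows kept: 3.
Total: 11 matched + 7 padded = 18 rows.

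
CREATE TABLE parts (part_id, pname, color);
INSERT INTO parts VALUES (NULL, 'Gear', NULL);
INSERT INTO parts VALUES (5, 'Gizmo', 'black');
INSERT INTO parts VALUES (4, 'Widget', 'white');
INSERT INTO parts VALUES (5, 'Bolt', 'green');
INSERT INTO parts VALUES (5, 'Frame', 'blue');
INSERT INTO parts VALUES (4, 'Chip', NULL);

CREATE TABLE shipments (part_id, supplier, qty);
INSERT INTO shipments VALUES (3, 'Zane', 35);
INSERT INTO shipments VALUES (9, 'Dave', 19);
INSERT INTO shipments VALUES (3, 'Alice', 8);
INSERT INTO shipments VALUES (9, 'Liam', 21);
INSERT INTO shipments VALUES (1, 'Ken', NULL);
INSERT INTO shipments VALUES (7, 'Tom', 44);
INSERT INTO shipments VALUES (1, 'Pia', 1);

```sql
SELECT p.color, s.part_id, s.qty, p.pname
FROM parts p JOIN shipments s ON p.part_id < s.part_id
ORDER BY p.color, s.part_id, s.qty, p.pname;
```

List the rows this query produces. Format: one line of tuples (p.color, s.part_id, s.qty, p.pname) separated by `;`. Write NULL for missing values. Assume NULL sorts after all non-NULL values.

(black, 7, 44, Gizmo); (black, 9, 19, Gizmo); (black, 9, 21, Gizmo); (blue, 7, 44, Frame); (blue, 9, 19, Frame); (blue, 9, 21, Frame); (green, 7, 44, Bolt); (green, 9, 19, Bolt); (green, 9, 21, Bolt); (white, 7, 44, Widget); (white, 9, 19, Widget); (white, 9, 21, Widget); (NULL, 7, 44, Chip); (NULL, 9, 19, Chip); (NULL, 9, 21, Chip)

INNER JOIN keeps only pairs where the ON condition holds.
Matching on p.part_id < s.part_id. A NULL in a compared column never satisfies the condition.
Matched pairs: 15.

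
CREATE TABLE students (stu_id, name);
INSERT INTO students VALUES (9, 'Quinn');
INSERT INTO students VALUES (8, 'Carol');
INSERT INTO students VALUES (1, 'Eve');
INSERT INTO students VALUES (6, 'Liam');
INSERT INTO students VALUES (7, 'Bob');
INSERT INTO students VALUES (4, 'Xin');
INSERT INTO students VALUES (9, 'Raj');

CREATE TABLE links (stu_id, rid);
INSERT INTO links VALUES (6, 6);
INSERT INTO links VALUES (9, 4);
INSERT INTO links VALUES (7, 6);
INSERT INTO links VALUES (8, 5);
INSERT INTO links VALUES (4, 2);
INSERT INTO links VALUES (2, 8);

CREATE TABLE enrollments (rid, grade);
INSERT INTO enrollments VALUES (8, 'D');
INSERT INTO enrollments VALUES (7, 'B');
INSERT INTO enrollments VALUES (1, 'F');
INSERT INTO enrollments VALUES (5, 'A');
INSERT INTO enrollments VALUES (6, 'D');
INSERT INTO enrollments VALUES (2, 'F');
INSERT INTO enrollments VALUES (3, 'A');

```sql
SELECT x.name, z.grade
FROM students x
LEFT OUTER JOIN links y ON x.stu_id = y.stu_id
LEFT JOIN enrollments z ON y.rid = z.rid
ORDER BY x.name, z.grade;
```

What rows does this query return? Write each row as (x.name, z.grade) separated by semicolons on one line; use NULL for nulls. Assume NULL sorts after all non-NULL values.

Joins associate left-to-right: students LEFT JOIN links on stu_id gives 7 intermediate row(s).
Then LEFT JOIN `enrollments z` on rid: each of those 7 rows is kept; rows whose y.rid has no match in z get NULL for z's columns.

(Bob, D); (Carol, A); (Eve, NULL); (Liam, D); (Quinn, NULL); (Raj, NULL); (Xin, F)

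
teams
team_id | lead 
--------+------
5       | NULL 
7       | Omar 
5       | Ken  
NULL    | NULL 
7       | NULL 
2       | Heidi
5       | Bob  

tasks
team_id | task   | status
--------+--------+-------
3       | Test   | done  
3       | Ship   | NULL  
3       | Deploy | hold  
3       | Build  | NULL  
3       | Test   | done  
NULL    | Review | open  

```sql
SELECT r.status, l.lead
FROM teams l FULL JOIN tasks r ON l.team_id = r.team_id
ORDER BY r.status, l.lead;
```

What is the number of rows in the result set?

13

FULL OUTER JOIN keeps every row from both sides; unmatched rows get NULL for the other side's columns.
Matching on l.team_id = r.team_id. A NULL in a compared column never satisfies the condition.
Matched pairs: 0; unmatched l rows kept: 7; unmatched r rows kept: 6.
Total: 0 matched + 13 padded = 13 rows.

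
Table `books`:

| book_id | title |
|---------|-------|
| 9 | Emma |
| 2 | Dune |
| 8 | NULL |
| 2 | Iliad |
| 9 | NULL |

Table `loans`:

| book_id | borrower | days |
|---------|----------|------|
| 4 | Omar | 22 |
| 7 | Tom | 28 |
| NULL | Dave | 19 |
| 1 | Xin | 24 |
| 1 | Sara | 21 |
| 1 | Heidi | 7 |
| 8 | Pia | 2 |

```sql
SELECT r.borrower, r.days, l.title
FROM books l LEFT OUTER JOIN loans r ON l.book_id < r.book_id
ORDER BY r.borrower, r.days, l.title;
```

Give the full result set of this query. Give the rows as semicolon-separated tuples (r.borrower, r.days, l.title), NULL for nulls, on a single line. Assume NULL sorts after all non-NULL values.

LEFT JOIN keeps every row from `books`; unmatched rows get NULL for `loans`'s columns.
Matching on l.book_id < r.book_id. A NULL in a compared column never satisfies the condition.
- l row (book_id=9): no match → kept, r columns NULL.
- l row (book_id=2): matches 3 r row(s) → 3 output row(s).
- l row (book_id=8): no match → kept, r columns NULL.
- l row (book_id=2): matches 3 r row(s) → 3 output row(s).
- l row (book_id=9): no match → kept, r columns NULL.
After projecting and ordering:
r.borrower | r.days | l.title
Omar | 22 | Dune
Omar | 22 | Iliad
Pia | 2 | Dune
Pia | 2 | Iliad
Tom | 28 | Dune
Tom | 28 | Iliad
NULL | NULL | Emma
NULL | NULL | NULL
NULL | NULL | NULL

(Omar, 22, Dune); (Omar, 22, Iliad); (Pia, 2, Dune); (Pia, 2, Iliad); (Tom, 28, Dune); (Tom, 28, Iliad); (NULL, NULL, Emma); (NULL, NULL, NULL); (NULL, NULL, NULL)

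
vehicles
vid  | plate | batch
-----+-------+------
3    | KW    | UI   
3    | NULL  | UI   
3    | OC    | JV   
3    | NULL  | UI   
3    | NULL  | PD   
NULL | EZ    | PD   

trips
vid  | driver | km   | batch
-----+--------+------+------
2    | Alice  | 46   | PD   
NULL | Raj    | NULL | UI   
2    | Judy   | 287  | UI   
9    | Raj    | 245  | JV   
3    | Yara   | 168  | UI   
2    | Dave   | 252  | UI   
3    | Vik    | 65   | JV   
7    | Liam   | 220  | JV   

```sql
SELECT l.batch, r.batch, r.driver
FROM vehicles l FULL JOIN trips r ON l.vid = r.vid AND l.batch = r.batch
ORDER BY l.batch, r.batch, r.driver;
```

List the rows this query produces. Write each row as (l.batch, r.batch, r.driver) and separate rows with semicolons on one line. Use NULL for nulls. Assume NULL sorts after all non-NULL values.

(JV, JV, Vik); (PD, NULL, NULL); (PD, NULL, NULL); (UI, UI, Yara); (UI, UI, Yara); (UI, UI, Yara); (NULL, JV, Liam); (NULL, JV, Raj); (NULL, PD, Alice); (NULL, UI, Dave); (NULL, UI, Judy); (NULL, UI, Raj)

FULL OUTER JOIN keeps every row from both sides; unmatched rows get NULL for the other side's columns.
Matching on l.vid = r.vid AND l.batch = r.batch. A NULL in a compared column never satisfies the condition.
- vid=3, batch=UI: 1 matching r row(s), so 1 row(s) emitted.
- vid=3, batch=UI: 1 matching r row(s), so 1 row(s) emitted.
- vid=3, batch=JV: 1 matching r row(s), so 1 row(s) emitted.
- vid=3, batch=UI: 1 matching r row(s), so 1 row(s) emitted.
- vid=3, batch=PD: no r row matches, row kept with r columns NULL.
- vid=NULL, batch=PD: no r row matches, row kept with r columns NULL.
- 6 row(s) from r found no l partner → padded with NULL.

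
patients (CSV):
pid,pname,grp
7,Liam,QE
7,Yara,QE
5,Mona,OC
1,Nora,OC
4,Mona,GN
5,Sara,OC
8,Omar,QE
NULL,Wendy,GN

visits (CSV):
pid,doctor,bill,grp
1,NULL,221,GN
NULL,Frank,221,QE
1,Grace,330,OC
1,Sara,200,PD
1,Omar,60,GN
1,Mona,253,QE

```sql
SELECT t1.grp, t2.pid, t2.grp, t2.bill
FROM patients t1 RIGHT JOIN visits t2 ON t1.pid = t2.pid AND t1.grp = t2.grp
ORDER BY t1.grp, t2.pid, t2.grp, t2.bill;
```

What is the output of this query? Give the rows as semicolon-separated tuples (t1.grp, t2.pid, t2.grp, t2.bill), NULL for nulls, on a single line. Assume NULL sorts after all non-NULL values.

RIGHT JOIN keeps every row from `visits`; unmatched rows get NULL for `patients`'s columns.
Matching on t1.pid = t2.pid AND t1.grp = t2.grp. A NULL in a compared column never satisfies the condition.
Matched pairs: 1; unmatched t2 rows kept: 5.

(OC, 1, OC, 330); (NULL, 1, GN, 60); (NULL, 1, GN, 221); (NULL, 1, PD, 200); (NULL, 1, QE, 253); (NULL, NULL, QE, 221)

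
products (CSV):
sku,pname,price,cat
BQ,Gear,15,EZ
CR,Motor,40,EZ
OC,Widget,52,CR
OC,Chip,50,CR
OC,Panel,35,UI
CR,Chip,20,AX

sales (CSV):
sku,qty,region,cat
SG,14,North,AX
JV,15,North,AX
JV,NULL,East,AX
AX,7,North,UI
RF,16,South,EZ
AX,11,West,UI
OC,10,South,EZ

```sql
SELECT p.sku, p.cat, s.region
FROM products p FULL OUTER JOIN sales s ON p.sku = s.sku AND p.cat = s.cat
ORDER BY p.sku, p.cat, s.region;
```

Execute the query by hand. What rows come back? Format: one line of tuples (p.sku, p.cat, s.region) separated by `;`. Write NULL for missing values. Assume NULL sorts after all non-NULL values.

(BQ, EZ, NULL); (CR, AX, NULL); (CR, EZ, NULL); (OC, CR, NULL); (OC, CR, NULL); (OC, UI, NULL); (NULL, NULL, East); (NULL, NULL, North); (NULL, NULL, North); (NULL, NULL, North); (NULL, NULL, South); (NULL, NULL, South); (NULL, NULL, West)

FULL OUTER JOIN keeps every row from both sides; unmatched rows get NULL for the other side's columns.
Matching on p.sku = s.sku AND p.cat = s.cat.
- p[0] sku=BQ, cat=EZ → no match; kept with NULLs on the s side.
- p[1] sku=CR, cat=EZ → no match; kept with NULLs on the s side.
- p[2] sku=OC, cat=CR → no match; kept with NULLs on the s side.
- p[3] sku=OC, cat=CR → no match; kept with NULLs on the s side.
- p[4] sku=OC, cat=UI → no match; kept with NULLs on the s side.
- p[5] sku=CR, cat=AX → no match; kept with NULLs on the s side.
- 7 row(s) from s found no p partner → padded with NULL.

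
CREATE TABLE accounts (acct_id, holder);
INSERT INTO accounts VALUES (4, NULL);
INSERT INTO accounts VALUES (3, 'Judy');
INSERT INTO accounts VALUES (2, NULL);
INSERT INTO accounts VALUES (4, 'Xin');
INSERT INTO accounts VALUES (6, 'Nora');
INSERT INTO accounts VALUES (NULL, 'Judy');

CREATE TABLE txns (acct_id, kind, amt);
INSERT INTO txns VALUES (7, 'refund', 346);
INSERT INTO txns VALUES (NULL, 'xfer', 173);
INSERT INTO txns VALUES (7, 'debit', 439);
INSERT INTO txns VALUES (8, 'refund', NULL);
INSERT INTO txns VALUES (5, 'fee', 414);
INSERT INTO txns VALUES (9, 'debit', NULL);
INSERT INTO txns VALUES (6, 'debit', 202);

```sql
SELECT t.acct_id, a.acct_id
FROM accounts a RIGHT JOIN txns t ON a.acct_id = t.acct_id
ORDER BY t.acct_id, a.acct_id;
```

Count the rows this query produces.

7

RIGHT JOIN keeps every row from `txns`; unmatched rows get NULL for `accounts`'s columns.
Matching on a.acct_id = t.acct_id. A NULL in a compared column never satisfies the condition.
- a (acct_id=4) has no partner in t.
- a (acct_id=3) has no partner in t.
- a (acct_id=2) has no partner in t.
- a (acct_id=4) has no partner in t.
- a (acct_id=6) pairs with 1 row(s) of t.
- a (acct_id=NULL) has no partner in t.
- 6 t row(s) had no a match → kept, a columns NULL.
Total: 1 matched + 6 padded = 7 rows.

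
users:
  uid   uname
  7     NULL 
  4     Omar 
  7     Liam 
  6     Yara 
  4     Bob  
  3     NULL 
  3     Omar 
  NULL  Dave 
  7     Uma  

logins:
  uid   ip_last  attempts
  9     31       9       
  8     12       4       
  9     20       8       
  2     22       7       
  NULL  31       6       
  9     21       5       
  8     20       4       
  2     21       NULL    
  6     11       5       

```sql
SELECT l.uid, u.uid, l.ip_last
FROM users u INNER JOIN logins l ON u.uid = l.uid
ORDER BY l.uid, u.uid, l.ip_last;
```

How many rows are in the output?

INNER JOIN keeps only pairs where the ON condition holds.
Matching on u.uid = l.uid. A NULL in a compared column never satisfies the condition.
- u row (uid=7): no match → dropped.
- u row (uid=4): no match → dropped.
- u row (uid=7): no match → dropped.
- u row (uid=6): matches 1 l row(s) → 1 output row(s).
- u row (uid=4): no match → dropped.
- u row (uid=3): no match → dropped.
- u row (uid=3): no match → dropped.
- u row (uid=NULL): no match → dropped.
- u row (uid=7): no match → dropped.
Total: 1 rows.

1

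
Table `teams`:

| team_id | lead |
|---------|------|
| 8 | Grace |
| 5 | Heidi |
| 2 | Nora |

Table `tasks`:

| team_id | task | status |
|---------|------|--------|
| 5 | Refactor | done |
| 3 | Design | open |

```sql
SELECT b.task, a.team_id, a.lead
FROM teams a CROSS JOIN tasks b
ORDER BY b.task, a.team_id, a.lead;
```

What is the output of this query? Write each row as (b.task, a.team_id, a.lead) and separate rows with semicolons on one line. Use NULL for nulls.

CROSS JOIN pairs every row of `teams` with every row of `tasks`: 3 × 2 = 6 rows.
After projecting and ordering:
b.task | a.team_id | a.lead
Design | 2 | Nora
Design | 5 | Heidi
Design | 8 | Grace
Refactor | 2 | Nora
Refactor | 5 | Heidi
Refactor | 8 | Grace

(Design, 2, Nora); (Design, 5, Heidi); (Design, 8, Grace); (Refactor, 2, Nora); (Refactor, 5, Heidi); (Refactor, 8, Grace)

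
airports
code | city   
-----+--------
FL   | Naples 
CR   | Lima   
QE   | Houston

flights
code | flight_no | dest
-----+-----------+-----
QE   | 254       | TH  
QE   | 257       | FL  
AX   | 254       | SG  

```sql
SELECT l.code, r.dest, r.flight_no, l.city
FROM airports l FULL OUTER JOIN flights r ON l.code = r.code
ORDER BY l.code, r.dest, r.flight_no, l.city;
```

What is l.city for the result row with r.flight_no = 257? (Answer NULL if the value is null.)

FULL OUTER JOIN keeps every row from both sides; unmatched rows get NULL for the other side's columns.
Matching on l.code = r.code.
Matched pairs: 2; unmatched l rows kept: 2; unmatched r rows kept: 1.

Houston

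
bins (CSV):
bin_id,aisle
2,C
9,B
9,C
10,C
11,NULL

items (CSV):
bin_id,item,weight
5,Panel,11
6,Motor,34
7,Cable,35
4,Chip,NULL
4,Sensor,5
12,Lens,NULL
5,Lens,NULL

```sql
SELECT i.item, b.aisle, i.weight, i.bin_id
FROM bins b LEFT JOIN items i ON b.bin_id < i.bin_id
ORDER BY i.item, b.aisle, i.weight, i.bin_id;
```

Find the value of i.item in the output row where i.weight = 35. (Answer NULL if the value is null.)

Cable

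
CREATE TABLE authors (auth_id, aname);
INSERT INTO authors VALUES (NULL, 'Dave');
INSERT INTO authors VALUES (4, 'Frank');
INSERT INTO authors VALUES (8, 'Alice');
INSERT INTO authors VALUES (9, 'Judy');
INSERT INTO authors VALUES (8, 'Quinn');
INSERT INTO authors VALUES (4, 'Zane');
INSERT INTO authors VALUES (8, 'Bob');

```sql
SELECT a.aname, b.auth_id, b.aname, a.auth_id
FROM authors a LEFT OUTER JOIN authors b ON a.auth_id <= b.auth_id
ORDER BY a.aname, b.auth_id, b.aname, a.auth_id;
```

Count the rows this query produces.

26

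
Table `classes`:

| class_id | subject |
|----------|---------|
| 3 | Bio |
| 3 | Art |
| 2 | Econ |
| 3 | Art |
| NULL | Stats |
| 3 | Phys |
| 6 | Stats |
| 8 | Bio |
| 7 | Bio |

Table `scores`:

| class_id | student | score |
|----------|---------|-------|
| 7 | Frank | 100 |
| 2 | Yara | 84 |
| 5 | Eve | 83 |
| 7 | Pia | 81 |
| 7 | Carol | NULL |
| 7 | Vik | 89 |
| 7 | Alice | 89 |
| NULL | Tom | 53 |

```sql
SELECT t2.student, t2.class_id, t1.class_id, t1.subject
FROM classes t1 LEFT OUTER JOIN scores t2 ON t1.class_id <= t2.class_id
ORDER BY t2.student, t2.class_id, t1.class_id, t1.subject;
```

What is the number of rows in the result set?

LEFT JOIN keeps every row from `classes`; unmatched rows get NULL for `scores`'s columns.
Matching on t1.class_id <= t2.class_id. A NULL in a compared column never satisfies the condition.
Matched pairs: 41; unmatched t1 rows kept: 2.
Total: 41 matched + 2 padded = 43 rows.

43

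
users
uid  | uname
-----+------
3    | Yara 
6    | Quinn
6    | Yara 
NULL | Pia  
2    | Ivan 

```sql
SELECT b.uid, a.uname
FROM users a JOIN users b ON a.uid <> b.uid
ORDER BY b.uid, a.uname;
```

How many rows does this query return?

INNER JOIN keeps only pairs where the ON condition holds.
Matching on a.uid <> b.uid. A NULL in a compared column never satisfies the condition.
- a[0] uid=3 → 3 match(es) in b → 3 row(s).
- a[1] uid=6 → 2 match(es) in b → 2 row(s).
- a[2] uid=6 → 2 match(es) in b → 2 row(s).
- a[3] uid=NULL → no match; dropped.
- a[4] uid=2 → 3 match(es) in b → 3 row(s).
Total: 10 rows.

10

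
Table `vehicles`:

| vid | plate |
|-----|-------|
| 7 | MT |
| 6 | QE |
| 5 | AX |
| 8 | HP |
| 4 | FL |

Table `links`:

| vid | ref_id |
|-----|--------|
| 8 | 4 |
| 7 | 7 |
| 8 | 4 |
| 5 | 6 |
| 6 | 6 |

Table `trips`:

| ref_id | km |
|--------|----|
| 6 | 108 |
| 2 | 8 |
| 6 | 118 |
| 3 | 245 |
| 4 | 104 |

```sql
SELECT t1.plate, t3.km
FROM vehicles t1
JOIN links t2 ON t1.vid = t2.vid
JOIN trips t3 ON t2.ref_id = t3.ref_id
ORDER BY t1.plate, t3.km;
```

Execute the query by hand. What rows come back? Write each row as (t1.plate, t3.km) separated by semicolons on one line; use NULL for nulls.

Evaluate left to right. First `vehicles t1 INNER JOIN links t2` on vid: 5 row(s).
Then INNER JOIN `trips t3` on ref_id: keep only rows whose t2.ref_id appears in t3.

(AX, 108); (AX, 118); (HP, 104); (HP, 104); (QE, 108); (QE, 118)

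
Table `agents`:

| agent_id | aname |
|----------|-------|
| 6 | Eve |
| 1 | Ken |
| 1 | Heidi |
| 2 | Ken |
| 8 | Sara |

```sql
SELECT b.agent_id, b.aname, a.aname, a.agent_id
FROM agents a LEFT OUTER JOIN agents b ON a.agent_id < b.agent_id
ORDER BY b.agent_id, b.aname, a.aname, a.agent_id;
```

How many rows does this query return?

LEFT JOIN keeps every row from `agents a`; unmatched rows get NULL for `agents b`'s columns.
Matching on a.agent_id < b.agent_id.
- agent_id=6: 1 matching b row(s), so 1 row(s) emitted.
- agent_id=1: 3 matching b row(s), so 3 row(s) emitted.
- agent_id=1: 3 matching b row(s), so 3 row(s) emitted.
- agent_id=2: 2 matching b row(s), so 2 row(s) emitted.
- agent_id=8: no b row matches, row kept with b columns NULL.
Total: 9 matched + 1 padded = 10 rows.

10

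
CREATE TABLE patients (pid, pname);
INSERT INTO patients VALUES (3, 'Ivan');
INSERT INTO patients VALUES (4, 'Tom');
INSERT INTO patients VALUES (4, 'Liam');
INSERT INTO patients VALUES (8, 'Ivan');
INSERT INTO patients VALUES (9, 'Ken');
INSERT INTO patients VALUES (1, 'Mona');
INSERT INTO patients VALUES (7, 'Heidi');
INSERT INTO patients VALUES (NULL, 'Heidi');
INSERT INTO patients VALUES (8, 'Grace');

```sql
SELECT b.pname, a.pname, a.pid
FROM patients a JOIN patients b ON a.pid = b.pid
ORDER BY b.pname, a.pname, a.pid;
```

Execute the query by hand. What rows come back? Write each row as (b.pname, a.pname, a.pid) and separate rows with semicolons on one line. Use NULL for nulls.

(Grace, Grace, 8); (Grace, Ivan, 8); (Heidi, Heidi, 7); (Ivan, Grace, 8); (Ivan, Ivan, 3); (Ivan, Ivan, 8); (Ken, Ken, 9); (Liam, Liam, 4); (Liam, Tom, 4); (Mona, Mona, 1); (Tom, Liam, 4); (Tom, Tom, 4)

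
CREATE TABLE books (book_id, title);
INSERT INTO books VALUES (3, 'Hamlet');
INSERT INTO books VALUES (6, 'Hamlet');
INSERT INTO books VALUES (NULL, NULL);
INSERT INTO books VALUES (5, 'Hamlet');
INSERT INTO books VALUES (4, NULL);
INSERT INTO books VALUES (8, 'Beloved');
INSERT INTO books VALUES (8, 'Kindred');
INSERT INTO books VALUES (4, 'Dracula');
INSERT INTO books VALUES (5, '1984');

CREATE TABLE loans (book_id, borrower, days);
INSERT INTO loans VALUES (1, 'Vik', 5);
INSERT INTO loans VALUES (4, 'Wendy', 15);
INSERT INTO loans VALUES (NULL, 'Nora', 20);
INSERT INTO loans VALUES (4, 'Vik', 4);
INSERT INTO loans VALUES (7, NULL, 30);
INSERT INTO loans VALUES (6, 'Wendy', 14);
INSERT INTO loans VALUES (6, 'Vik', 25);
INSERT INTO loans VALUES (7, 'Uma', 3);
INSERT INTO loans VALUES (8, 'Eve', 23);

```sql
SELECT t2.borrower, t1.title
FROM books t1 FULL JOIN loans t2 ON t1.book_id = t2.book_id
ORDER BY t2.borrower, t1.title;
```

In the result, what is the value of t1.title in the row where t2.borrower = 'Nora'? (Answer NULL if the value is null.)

NULL

FULL OUTER JOIN keeps every row from both sides; unmatched rows get NULL for the other side's columns.
Matching on t1.book_id = t2.book_id. A NULL in a compared column never satisfies the condition.
- t1[0] book_id=3 → no match; kept with NULLs on the t2 side.
- t1[1] book_id=6 → 2 match(es) in t2 → 2 row(s).
- t1[2] book_id=NULL → no match; kept with NULLs on the t2 side.
- t1[3] book_id=5 → no match; kept with NULLs on the t2 side.
- t1[4] book_id=4 → 2 match(es) in t2 → 2 row(s).
- t1[5] book_id=8 → 1 match(es) in t2 → 1 row(s).
- t1[6] book_id=8 → 1 match(es) in t2 → 1 row(s).
- t1[7] book_id=4 → 2 match(es) in t2 → 2 row(s).
- t1[8] book_id=5 → no match; kept with NULLs on the t2 side.
- 4 row(s) from t2 found no t1 partner → padded with NULL.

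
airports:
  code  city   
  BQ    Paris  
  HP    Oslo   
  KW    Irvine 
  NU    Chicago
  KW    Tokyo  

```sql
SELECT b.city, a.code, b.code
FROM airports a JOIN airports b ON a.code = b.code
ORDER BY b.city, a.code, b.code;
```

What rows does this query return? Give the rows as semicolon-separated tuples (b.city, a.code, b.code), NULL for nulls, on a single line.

INNER JOIN keeps only pairs where the ON condition holds.
Matching on a.code = b.code.
Matched pairs: 7.

(Chicago, NU, NU); (Irvine, KW, KW); (Irvine, KW, KW); (Oslo, HP, HP); (Paris, BQ, BQ); (Tokyo, KW, KW); (Tokyo, KW, KW)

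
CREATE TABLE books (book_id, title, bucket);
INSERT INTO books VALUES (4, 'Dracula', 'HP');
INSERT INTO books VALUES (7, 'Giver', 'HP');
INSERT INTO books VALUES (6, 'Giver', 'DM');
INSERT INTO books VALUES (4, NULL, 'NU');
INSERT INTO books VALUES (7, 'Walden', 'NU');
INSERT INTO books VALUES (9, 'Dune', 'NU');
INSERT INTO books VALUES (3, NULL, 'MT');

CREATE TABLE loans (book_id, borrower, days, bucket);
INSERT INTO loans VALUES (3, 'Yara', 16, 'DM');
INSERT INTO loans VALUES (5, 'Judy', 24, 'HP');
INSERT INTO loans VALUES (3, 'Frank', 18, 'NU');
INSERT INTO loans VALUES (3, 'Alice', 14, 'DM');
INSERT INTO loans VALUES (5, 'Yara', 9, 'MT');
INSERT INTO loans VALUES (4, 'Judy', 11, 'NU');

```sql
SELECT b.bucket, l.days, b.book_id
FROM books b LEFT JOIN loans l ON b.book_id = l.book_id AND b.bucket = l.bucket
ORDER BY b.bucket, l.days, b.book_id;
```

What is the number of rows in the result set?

7

LEFT JOIN keeps every row from `books`; unmatched rows get NULL for `loans`'s columns.
Matching on b.book_id = l.book_id AND b.bucket = l.bucket.
- b (book_id=4, bucket=HP) has no partner → padded with NULL.
- b (book_id=7, bucket=HP) has no partner → padded with NULL.
- b (book_id=6, bucket=DM) has no partner → padded with NULL.
- b (book_id=4, bucket=NU) pairs with 1 row(s) of l.
- b (book_id=7, bucket=NU) has no partner → padded with NULL.
- b (book_id=9, bucket=NU) has no partner → padded with NULL.
- b (book_id=3, bucket=MT) has no partner → padded with NULL.
Total: 1 matched + 6 padded = 7 rows.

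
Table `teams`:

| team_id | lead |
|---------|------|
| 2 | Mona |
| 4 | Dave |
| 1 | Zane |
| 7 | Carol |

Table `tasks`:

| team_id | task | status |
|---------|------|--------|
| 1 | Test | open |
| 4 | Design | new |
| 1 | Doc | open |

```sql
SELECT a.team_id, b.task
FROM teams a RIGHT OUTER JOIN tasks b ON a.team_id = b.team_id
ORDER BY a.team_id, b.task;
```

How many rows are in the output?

3

RIGHT JOIN keeps every row from `tasks`; unmatched rows get NULL for `teams`'s columns.
Matching on a.team_id = b.team_id.
- a[0] team_id=2 → no match.
- a[1] team_id=4 → 1 match(es) in b → 1 row(s).
- a[2] team_id=1 → 2 match(es) in b → 2 row(s).
- a[3] team_id=7 → no match.
- every b row matched at least one a row.
Total: 3 rows.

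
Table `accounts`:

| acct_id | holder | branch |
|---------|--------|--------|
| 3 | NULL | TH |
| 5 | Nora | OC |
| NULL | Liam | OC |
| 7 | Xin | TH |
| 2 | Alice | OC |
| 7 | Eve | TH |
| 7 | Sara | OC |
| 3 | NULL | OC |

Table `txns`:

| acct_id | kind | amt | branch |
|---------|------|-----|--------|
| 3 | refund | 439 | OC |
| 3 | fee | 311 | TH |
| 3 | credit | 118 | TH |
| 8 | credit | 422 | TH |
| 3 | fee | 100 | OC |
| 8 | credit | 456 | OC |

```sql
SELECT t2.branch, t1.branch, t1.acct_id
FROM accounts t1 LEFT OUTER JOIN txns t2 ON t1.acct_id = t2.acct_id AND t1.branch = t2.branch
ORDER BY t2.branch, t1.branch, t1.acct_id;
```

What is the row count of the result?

10

LEFT JOIN keeps every row from `accounts`; unmatched rows get NULL for `txns`'s columns.
Matching on t1.acct_id = t2.acct_id AND t1.branch = t2.branch. A NULL in a compared column never satisfies the condition.
- t1 row (acct_id=3, branch=TH): matches 2 t2 row(s) → 2 output row(s).
- t1 row (acct_id=5, branch=OC): no match → kept, t2 columns NULL.
- t1 row (acct_id=NULL, branch=OC): no match → kept, t2 columns NULL.
- t1 row (acct_id=7, branch=TH): no match → kept, t2 columns NULL.
- t1 row (acct_id=2, branch=OC): no match → kept, t2 columns NULL.
- t1 row (acct_id=7, branch=TH): no match → kept, t2 columns NULL.
- t1 row (acct_id=7, branch=OC): no match → kept, t2 columns NULL.
- t1 row (acct_id=3, branch=OC): matches 2 t2 row(s) → 2 output row(s).
Total: 4 matched + 6 padded = 10 rows.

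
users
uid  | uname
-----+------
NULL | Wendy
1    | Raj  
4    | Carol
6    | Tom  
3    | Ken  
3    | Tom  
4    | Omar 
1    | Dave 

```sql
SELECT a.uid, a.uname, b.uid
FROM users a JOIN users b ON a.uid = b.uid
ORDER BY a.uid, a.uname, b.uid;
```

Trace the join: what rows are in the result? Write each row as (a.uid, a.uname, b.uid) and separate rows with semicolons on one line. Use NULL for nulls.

INNER JOIN keeps only pairs where the ON condition holds.
Matching on a.uid = b.uid. A NULL in a compared column never satisfies the condition.
- uid=NULL: no matching b row, dropped.
- uid=1: 2 matching b row(s), so 2 row(s) emitted.
- uid=4: 2 matching b row(s), so 2 row(s) emitted.
- uid=6: 1 matching b row(s), so 1 row(s) emitted.
- uid=3: 2 matching b row(s), so 2 row(s) emitted.
- uid=3: 2 matching b row(s), so 2 row(s) emitted.
- uid=4: 2 matching b row(s), so 2 row(s) emitted.
- uid=1: 2 matching b row(s), so 2 row(s) emitted.

(1, Dave, 1); (1, Dave, 1); (1, Raj, 1); (1, Raj, 1); (3, Ken, 3); (3, Ken, 3); (3, Tom, 3); (3, Tom, 3); (4, Carol, 4); (4, Carol, 4); (4, Omar, 4); (4, Omar, 4); (6, Tom, 6)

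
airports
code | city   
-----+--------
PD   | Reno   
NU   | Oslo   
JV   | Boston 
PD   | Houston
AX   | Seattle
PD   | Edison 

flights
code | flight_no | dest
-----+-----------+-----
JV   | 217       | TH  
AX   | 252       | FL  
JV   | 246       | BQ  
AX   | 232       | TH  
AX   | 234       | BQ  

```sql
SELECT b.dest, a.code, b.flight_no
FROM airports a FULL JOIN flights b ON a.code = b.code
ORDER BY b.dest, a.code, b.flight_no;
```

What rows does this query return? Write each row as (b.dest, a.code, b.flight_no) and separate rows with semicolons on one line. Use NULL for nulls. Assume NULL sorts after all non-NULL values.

(BQ, AX, 234); (BQ, JV, 246); (FL, AX, 252); (TH, AX, 232); (TH, JV, 217); (NULL, NU, NULL); (NULL, PD, NULL); (NULL, PD, NULL); (NULL, PD, NULL)

FULL OUTER JOIN keeps every row from both sides; unmatched rows get NULL for the other side's columns.
Matching on a.code = b.code.
- code=PD: no b row matches, row kept with b columns NULL.
- code=NU: no b row matches, row kept with b columns NULL.
- code=JV: 2 matching b row(s), so 2 row(s) emitted.
- code=PD: no b row matches, row kept with b columns NULL.
- code=AX: 3 matching b row(s), so 3 row(s) emitted.
- code=PD: no b row matches, row kept with b columns NULL.
After projecting and ordering:
b.dest | a.code | b.flight_no
BQ | AX | 234
BQ | JV | 246
FL | AX | 252
TH | AX | 232
TH | JV | 217
NULL | NU | NULL
NULL | PD | NULL
NULL | PD | NULL
NULL | PD | NULL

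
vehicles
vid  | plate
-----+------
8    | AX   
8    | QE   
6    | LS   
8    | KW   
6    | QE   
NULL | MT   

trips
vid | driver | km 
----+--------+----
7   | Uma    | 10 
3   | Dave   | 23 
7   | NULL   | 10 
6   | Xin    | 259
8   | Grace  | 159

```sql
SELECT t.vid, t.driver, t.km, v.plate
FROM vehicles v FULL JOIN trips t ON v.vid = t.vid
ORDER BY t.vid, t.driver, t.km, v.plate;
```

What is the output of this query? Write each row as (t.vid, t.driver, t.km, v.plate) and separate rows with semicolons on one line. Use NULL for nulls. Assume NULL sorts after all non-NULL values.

FULL OUTER JOIN keeps every row from both sides; unmatched rows get NULL for the other side's columns.
Matching on v.vid = t.vid. A NULL in a compared column never satisfies the condition.
Matched pairs: 5; unmatched v rows kept: 1; unmatched t rows kept: 3.

(3, Dave, 23, NULL); (6, Xin, 259, LS); (6, Xin, 259, QE); (7, Uma, 10, NULL); (7, NULL, 10, NULL); (8, Grace, 159, AX); (8, Grace, 159, KW); (8, Grace, 159, QE); (NULL, NULL, NULL, MT)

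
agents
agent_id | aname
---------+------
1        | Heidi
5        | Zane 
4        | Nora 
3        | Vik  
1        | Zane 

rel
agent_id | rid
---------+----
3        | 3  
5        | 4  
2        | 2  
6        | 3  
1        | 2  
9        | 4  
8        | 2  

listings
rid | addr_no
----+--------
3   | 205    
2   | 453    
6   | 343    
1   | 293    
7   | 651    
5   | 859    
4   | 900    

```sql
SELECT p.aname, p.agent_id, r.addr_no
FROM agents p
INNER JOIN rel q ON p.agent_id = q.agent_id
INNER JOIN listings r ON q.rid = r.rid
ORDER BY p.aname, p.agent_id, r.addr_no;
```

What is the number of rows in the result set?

4

Evaluate left to right. First `agents p INNER JOIN rel q` on agent_id: 4 row(s).
Then INNER JOIN `listings r` on rid: keep only rows whose q.rid appears in r.
Result: 4 row(s).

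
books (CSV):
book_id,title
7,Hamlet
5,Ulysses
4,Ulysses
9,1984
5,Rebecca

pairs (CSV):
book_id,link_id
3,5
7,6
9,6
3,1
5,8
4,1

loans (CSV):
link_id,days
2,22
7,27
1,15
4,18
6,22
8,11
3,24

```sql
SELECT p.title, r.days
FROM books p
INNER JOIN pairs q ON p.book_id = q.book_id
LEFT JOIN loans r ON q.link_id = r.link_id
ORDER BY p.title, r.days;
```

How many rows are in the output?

5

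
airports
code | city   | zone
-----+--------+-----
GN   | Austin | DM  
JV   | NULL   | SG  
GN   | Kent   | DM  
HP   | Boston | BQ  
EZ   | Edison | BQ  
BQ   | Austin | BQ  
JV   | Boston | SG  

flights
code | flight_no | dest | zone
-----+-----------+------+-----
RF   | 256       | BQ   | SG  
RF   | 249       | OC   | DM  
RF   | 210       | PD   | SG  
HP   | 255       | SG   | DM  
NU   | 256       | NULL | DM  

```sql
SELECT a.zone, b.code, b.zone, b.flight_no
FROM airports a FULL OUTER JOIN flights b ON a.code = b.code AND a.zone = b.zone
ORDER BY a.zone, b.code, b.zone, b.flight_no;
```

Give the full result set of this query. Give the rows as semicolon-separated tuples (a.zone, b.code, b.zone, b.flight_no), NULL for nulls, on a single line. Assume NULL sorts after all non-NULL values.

FULL OUTER JOIN keeps every row from both sides; unmatched rows get NULL for the other side's columns.
Matching on a.code = b.code AND a.zone = b.zone.
- a (code=GN, zone=DM) has no partner → padded with NULL.
- a (code=JV, zone=SG) has no partner → padded with NULL.
- a (code=GN, zone=DM) has no partner → padded with NULL.
- a (code=HP, zone=BQ) has no partner → padded with NULL.
- a (code=EZ, zone=BQ) has no partner → padded with NULL.
- a (code=BQ, zone=BQ) has no partner → padded with NULL.
- a (code=JV, zone=SG) has no partner → padded with NULL.
- 5 b row(s) had no a match → kept, a columns NULL.

(BQ, NULL, NULL, NULL); (BQ, NULL, NULL, NULL); (BQ, NULL, NULL, NULL); (DM, NULL, NULL, NULL); (DM, NULL, NULL, NULL); (SG, NULL, NULL, NULL); (SG, NULL, NULL, NULL); (NULL, HP, DM, 255); (NULL, NU, DM, 256); (NULL, RF, DM, 249); (NULL, RF, SG, 210); (NULL, RF, SG, 256)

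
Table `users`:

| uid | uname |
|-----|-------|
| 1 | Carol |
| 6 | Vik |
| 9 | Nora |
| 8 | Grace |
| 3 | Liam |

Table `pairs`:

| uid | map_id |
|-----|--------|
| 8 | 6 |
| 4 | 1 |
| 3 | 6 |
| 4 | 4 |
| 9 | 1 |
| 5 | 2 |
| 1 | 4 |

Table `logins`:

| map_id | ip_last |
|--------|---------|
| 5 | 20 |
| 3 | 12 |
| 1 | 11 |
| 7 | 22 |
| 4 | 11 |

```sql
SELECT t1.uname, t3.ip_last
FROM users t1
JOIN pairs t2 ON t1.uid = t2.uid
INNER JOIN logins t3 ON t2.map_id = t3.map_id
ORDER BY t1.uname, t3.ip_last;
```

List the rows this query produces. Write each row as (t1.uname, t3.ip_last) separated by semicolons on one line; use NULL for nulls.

(Carol, 11); (Nora, 11)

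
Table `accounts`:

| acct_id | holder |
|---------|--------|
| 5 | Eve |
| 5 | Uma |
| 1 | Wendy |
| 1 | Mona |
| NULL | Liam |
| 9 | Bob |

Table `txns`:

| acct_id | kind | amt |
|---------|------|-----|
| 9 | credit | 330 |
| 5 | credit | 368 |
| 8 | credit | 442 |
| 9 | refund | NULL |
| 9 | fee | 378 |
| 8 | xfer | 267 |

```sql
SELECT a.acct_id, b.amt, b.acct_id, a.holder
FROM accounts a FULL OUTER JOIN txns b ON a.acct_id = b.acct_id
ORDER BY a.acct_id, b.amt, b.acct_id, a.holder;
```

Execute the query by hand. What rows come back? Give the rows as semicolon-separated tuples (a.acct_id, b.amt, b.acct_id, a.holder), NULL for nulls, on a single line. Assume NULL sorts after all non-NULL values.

(1, NULL, NULL, Mona); (1, NULL, NULL, Wendy); (5, 368, 5, Eve); (5, 368, 5, Uma); (9, 330, 9, Bob); (9, 378, 9, Bob); (9, NULL, 9, Bob); (NULL, 267, 8, NULL); (NULL, 442, 8, NULL); (NULL, NULL, NULL, Liam)

FULL OUTER JOIN keeps every row from both sides; unmatched rows get NULL for the other side's columns.
Matching on a.acct_id = b.acct_id. A NULL in a compared column never satisfies the condition.
Matched pairs: 5; unmatched a rows kept: 3; unmatched b rows kept: 2.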